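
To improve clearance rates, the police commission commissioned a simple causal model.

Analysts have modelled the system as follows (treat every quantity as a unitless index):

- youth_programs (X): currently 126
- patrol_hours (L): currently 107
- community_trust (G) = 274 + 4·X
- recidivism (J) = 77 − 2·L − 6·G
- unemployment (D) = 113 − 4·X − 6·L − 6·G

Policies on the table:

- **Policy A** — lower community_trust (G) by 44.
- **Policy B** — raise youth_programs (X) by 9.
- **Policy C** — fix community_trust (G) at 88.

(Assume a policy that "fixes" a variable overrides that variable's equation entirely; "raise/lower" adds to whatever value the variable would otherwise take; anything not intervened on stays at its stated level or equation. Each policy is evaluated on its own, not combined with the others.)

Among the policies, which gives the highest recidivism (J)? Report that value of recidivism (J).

Policy A (G − 44):
  X = 126
  L = 107
  G = 274 + 4·126 (−44 from intervention) = 734
  J = 77 − 2·107 − 6·734 = -4541
Policy B (X + 9):
  X = 126 + 9 = 135
  L = 107
  G = 274 + 4·135 = 814
  J = 77 − 2·107 − 6·814 = -5021
Policy C (G := 88):
  X = 126
  L = 107
  G = 88
  J = 77 − 2·107 − 6·88 = -665
Comparing — Policy A: J=-4541, Policy B: J=-5021, Policy C: J=-665. Highest is -665 (Policy C).

-665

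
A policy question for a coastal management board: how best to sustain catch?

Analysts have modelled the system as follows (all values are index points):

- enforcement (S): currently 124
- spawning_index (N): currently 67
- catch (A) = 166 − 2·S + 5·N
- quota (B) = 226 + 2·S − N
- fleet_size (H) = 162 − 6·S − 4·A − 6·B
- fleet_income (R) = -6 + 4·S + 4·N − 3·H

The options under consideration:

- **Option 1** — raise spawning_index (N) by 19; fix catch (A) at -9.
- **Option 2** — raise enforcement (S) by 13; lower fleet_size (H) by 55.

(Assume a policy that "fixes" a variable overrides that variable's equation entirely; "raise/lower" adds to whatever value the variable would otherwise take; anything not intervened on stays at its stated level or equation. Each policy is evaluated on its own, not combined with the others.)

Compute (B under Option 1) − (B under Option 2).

-45

Option 1 (N + 19, A := -9):
  S = 124
  N = 67 + 19 = 86
  B = 226 + 2·124 − 86 = 388
Option 2 (S + 13, H − 55):
  S = 124 + 13 = 137
  N = 67
  B = 226 + 2·137 − 67 = 433
B: 388 − 433 = -45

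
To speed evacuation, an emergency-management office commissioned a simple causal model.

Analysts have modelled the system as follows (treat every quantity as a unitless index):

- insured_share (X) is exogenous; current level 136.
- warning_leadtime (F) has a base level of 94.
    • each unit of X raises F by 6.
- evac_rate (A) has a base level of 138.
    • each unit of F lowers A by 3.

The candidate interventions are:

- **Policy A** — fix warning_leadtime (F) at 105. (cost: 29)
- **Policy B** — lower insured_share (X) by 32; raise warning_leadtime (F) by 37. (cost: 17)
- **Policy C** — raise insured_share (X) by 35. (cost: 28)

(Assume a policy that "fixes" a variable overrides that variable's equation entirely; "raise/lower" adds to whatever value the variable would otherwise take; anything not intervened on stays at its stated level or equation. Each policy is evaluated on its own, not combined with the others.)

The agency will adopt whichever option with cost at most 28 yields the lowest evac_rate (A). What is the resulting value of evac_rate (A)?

Policy B (X − 32, F + 37):
  X = 136 − 32 = 104
  F = 94 + 6·104 (+37 from intervention) = 755
  A = 138 − 3·755 = -2127
Policy C (X + 35):
  X = 136 + 35 = 171
  F = 94 + 6·171 = 1120
  A = 138 − 3·1120 = -3222
Comparing — Policy B: A=-2127, Policy C: A=-3222. Lowest is -3222 (Policy C).

-3222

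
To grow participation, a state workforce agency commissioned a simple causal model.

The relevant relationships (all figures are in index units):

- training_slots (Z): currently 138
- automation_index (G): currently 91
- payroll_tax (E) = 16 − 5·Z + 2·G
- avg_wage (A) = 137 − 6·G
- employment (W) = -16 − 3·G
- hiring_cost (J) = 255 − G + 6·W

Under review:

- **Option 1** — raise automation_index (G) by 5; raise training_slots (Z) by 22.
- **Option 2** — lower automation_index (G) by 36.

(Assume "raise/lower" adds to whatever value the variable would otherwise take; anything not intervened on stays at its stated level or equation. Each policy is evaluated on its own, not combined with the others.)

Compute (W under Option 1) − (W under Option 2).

Option 1 (G + 5, Z + 22):
  G = 91 + 5 = 96
  W = -16 − 3·96 = -304
Option 2 (G − 36):
  G = 91 − 36 = 55
  W = -16 − 3·55 = -181
W: -304 − (-181) = -123

-123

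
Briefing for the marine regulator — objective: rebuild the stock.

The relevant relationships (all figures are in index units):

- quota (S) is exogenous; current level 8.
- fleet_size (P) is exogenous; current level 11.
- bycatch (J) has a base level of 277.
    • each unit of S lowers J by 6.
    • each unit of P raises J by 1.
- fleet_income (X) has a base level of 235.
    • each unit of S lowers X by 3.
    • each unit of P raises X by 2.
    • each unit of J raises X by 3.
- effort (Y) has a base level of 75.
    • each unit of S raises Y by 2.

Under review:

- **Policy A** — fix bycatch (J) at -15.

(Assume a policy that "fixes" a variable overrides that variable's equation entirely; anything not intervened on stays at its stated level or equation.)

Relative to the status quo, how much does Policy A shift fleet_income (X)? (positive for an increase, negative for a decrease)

-765

Baseline:
  S = 8
  P = 11
  J = 277 − 6·8 + 11 = 240
  X = 235 − 3·8 + 2·11 + 3·240 = 953
Policy A (J := -15):
  S = 8
  P = 11
  J = -15
  X = 235 − 3·8 + 2·11 + 3·(-15) = 188
Change in X: 188 − 953 = -765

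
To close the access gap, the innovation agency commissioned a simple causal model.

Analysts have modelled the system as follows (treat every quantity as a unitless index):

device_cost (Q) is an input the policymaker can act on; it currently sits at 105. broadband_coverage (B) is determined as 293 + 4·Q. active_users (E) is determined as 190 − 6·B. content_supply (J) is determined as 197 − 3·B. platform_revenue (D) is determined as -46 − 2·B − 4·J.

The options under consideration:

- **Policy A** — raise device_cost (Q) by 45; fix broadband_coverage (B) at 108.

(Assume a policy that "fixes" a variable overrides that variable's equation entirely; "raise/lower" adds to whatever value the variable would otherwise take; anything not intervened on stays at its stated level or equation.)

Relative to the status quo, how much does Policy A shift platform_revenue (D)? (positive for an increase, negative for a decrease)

-6050

Baseline:
  Q = 105
  B = 293 + 4·105 = 713
  J = 197 − 3·713 = -1942
  D = -46 − 2·713 − 4·(-1942) = 6296
Policy A (Q + 45, B := 108):
  Q = 105 + 45 = 150
  B = 108
  J = 197 − 3·108 = -127
  D = -46 − 2·108 − 4·(-127) = 246
Change in D: 246 − 6296 = -6050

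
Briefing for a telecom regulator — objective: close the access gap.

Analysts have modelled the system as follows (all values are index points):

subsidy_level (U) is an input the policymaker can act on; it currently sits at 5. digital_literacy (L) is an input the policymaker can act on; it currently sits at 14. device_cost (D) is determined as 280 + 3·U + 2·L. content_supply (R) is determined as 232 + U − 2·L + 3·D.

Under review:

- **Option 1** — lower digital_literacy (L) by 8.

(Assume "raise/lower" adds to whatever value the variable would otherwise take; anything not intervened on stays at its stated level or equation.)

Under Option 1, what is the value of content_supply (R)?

1146

Option 1 (L − 8):
  U = 5
  L = 14 − 8 = 6
  D = 280 + 3·5 + 2·6 = 307
  R = 232 + 5 − 2·6 + 3·307 = 1146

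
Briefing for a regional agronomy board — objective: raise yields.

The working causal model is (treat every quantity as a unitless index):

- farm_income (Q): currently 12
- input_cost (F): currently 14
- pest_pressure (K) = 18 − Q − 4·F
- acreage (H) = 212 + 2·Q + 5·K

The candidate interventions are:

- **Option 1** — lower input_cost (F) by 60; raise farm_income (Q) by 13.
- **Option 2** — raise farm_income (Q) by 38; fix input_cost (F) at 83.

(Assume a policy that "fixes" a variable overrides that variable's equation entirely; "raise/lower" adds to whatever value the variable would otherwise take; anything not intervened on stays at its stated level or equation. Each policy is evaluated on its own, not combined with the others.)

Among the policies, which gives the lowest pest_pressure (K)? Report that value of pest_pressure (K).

Option 1 (F − 60, Q + 13):
  Q = 12 + 13 = 25
  F = 14 − 60 = -46
  K = 18 − 25 − 4·(-46) = 177
Option 2 (Q + 38, F := 83):
  Q = 12 + 38 = 50
  F = 83
  K = 18 − 50 − 4·83 = -364
Comparing — Option 1: K=177, Option 2: K=-364. Lowest is -364 (Option 2).

-364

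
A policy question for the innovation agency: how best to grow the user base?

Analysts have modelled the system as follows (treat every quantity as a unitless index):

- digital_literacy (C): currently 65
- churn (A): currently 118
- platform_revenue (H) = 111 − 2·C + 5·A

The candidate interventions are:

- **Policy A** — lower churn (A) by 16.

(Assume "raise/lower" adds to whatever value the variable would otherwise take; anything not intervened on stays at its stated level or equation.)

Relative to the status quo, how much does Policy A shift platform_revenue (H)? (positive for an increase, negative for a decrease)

Baseline:
  C = 65
  A = 118
  H = 111 − 2·65 + 5·118 = 571
Policy A (A − 16):
  C = 65
  A = 118 − 16 = 102
  H = 111 − 2·65 + 5·102 = 491
Change in H: 491 − 571 = -80

-80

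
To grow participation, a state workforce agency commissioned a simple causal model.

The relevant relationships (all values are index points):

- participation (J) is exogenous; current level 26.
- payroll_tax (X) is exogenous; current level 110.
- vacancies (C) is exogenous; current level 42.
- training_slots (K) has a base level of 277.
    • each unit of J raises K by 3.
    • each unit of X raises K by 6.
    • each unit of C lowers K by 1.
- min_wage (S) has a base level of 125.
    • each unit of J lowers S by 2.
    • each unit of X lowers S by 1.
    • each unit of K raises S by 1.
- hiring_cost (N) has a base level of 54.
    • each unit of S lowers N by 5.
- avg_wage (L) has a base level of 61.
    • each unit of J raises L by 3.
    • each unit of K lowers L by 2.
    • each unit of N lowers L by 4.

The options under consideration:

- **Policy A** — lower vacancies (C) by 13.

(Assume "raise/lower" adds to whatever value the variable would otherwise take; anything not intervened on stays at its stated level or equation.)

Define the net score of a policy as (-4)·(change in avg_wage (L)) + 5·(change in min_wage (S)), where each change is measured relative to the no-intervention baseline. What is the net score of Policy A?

Baseline:
  J = 26
  X = 110
  C = 42
  K = 277 + 3·26 + 6·110 − 42 = 973
  S = 125 − 2·26 − 110 + 973 = 936
  N = 54 − 5·936 = -4626
  L = 61 + 3·26 − 2·973 − 4·(-4626) = 16697
Policy A (C − 13):
  J = 26
  X = 110
  C = 42 − 13 = 29
  K = 277 + 3·26 + 6·110 − 29 = 986
  S = 125 − 2·26 − 110 + 986 = 949
  N = 54 − 5·949 = -4691
  L = 61 + 3·26 − 2·986 − 4·(-4691) = 16931
ΔL = 16931 − 16697 = 234; ΔS = 949 − 936 = 13
Score = (-4)·234 + 5·13 = -871

-871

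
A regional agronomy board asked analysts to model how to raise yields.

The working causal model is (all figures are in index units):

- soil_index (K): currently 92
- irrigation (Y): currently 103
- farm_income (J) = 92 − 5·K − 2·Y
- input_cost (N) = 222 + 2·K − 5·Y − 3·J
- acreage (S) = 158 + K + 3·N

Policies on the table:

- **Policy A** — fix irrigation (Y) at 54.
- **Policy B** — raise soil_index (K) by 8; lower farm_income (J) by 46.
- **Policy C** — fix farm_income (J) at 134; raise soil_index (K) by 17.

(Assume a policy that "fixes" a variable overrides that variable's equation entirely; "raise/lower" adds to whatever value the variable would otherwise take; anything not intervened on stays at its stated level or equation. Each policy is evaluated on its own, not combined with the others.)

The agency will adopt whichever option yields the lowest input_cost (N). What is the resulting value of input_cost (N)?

-477

Policy A (Y := 54):
  K = 92
  Y = 54
  J = 92 − 5·92 − 2·54 = -476
  N = 222 + 2·92 − 5·54 − 3·(-476) = 1564
Policy B (K + 8, J − 46):
  K = 92 + 8 = 100
  Y = 103
  J = 92 − 5·100 − 2·103 (−46 from intervention) = -660
  N = 222 + 2·100 − 5·103 − 3·(-660) = 1887
Policy C (J := 134, K + 17):
  K = 92 + 17 = 109
  Y = 103
  J = 134
  N = 222 + 2·109 − 5·103 − 3·134 = -477
Comparing — Policy A: N=1564, Policy B: N=1887, Policy C: N=-477. Lowest is -477 (Policy C).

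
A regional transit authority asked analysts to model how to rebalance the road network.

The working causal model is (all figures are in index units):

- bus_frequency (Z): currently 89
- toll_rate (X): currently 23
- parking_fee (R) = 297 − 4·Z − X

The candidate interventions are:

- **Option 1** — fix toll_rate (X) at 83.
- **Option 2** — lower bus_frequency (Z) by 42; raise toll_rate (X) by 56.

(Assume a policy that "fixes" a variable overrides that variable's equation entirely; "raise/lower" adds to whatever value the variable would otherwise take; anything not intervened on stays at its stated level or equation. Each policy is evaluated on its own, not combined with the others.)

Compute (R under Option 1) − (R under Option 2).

Option 1 (X := 83):
  Z = 89
  X = 83
  R = 297 − 4·89 − 83 = -142
Option 2 (Z − 42, X + 56):
  Z = 89 − 42 = 47
  X = 23 + 56 = 79
  R = 297 − 4·47 − 79 = 30
R: -142 − 30 = -172

-172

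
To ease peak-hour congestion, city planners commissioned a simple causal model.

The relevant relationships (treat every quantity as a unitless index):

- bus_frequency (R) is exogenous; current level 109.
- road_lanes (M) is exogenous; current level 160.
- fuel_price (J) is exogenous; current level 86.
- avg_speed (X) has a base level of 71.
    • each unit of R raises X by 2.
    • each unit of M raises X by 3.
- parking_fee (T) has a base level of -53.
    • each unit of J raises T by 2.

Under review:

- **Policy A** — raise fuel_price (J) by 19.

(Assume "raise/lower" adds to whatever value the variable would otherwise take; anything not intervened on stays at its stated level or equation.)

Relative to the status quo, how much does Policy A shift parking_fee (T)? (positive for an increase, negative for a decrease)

38

Baseline:
  J = 86
  T = -53 + 2·86 = 119
Policy A (J + 19):
  J = 86 + 19 = 105
  T = -53 + 2·105 = 157
Change in T: 157 − 119 = 38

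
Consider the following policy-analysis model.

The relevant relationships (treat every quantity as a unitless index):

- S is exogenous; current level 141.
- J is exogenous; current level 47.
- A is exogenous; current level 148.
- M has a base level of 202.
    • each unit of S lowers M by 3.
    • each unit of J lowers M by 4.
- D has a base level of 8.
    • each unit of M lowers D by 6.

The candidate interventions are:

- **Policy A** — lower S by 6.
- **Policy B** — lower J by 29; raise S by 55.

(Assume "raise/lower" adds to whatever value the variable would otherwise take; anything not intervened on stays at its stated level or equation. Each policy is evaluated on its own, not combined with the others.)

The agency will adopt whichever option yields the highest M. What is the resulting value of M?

Policy A (S − 6):
  S = 141 − 6 = 135
  J = 47
  M = 202 − 3·135 − 4·47 = -391
Policy B (J − 29, S + 55):
  S = 141 + 55 = 196
  J = 47 − 29 = 18
  M = 202 − 3·196 − 4·18 = -458
Comparing — Policy A: M=-391, Policy B: M=-458. Highest is -391 (Policy A).

-391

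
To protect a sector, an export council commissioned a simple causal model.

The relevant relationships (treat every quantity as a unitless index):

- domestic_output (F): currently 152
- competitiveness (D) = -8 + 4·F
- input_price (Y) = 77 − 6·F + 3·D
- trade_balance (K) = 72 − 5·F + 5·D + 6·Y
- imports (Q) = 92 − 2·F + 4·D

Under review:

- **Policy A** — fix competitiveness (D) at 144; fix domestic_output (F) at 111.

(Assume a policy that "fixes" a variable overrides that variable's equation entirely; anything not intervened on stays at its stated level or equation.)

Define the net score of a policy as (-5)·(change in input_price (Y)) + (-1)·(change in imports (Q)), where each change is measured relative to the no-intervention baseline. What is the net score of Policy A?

Baseline:
  F = 152
  D = -8 + 4·152 = 600
  Y = 77 − 6·152 + 3·600 = 965
  Q = 92 − 2·152 + 4·600 = 2188
Policy A (D := 144, F := 111):
  F = 111
  D = 144
  Y = 77 − 6·111 + 3·144 = -157
  Q = 92 − 2·111 + 4·144 = 446
ΔY = -157 − 965 = -1122; ΔQ = 446 − 2188 = -1742
Score = (-5)·(-1122) + (-1)·(-1742) = 7352

7352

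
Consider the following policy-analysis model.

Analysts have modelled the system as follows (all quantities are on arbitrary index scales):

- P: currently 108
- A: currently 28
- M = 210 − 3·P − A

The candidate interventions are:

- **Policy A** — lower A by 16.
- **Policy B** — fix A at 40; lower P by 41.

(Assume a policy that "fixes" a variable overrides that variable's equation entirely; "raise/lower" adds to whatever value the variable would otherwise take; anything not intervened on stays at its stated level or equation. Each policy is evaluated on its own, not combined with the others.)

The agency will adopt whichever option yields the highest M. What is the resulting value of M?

-31

Policy A (A − 16):
  P = 108
  A = 28 − 16 = 12
  M = 210 − 3·108 − 12 = -126
Policy B (A := 40, P − 41):
  P = 108 − 41 = 67
  A = 40
  M = 210 − 3·67 − 40 = -31
Comparing — Policy A: M=-126, Policy B: M=-31. Highest is -31 (Policy B).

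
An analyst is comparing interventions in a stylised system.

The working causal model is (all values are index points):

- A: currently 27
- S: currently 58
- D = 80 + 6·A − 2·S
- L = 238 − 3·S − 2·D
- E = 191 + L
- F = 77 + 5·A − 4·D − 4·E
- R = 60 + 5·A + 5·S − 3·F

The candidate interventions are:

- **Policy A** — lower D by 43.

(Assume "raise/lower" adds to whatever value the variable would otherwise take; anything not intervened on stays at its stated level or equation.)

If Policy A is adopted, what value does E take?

89

Policy A (D − 43):
  A = 27
  S = 58
  D = 80 + 6·27 − 2·58 (−43 from intervention) = 83
  L = 238 − 3·58 − 2·83 = -102
  E = 191 + (-102) = 89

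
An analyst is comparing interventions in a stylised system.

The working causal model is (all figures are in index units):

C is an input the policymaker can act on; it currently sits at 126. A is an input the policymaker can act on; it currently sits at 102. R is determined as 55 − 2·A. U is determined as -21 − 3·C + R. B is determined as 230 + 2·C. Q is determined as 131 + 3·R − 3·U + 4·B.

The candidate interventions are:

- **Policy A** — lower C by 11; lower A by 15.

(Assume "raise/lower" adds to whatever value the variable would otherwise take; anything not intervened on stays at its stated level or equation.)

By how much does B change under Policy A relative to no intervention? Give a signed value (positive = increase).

Baseline:
  C = 126
  B = 230 + 2·126 = 482
Policy A (C − 11, A − 15):
  C = 126 − 11 = 115
  B = 230 + 2·115 = 460
Change in B: 460 − 482 = -22

-22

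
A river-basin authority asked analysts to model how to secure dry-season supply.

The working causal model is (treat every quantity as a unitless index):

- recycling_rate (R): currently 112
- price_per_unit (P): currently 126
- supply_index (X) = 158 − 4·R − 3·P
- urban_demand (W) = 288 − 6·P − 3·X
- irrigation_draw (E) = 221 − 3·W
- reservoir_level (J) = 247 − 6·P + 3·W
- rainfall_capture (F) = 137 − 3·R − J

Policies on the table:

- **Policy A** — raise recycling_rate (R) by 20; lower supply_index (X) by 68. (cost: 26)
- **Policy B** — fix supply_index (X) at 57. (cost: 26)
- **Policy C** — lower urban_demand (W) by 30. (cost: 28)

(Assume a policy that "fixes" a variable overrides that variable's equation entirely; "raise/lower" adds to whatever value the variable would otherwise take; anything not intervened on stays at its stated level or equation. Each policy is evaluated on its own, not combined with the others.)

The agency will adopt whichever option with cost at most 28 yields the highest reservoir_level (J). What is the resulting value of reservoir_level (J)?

5431

Policy A (R + 20, X − 68):
  R = 112 + 20 = 132
  P = 126
  X = 158 − 4·132 − 3·126 (−68 from intervention) = -816
  W = 288 − 6·126 − 3·(-816) = 1980
  J = 247 − 6·126 + 3·1980 = 5431
Policy B (X := 57):
  R = 112
  P = 126
  X = 57
  W = 288 − 6·126 − 3·57 = -639
  J = 247 − 6·126 + 3·(-639) = -2426
Policy C (W − 30):
  R = 112
  P = 126
  X = 158 − 4·112 − 3·126 = -668
  W = 288 − 6·126 − 3·(-668) (−30 from intervention) = 1506
  J = 247 − 6·126 + 3·1506 = 4009
Comparing — Policy A: J=5431, Policy B: J=-2426, Policy C: J=4009. Highest is 5431 (Policy A).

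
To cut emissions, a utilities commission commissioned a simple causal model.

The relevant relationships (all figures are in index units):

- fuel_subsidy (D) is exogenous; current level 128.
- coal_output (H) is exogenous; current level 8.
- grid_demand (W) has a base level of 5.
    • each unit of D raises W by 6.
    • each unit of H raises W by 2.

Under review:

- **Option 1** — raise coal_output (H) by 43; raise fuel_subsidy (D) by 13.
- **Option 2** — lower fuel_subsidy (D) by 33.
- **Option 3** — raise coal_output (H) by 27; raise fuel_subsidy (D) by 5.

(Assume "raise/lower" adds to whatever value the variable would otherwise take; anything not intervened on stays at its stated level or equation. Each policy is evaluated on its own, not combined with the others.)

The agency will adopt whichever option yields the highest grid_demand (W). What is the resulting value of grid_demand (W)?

953

Option 1 (H + 43, D + 13):
  D = 128 + 13 = 141
  H = 8 + 43 = 51
  W = 5 + 6·141 + 2·51 = 953
Option 2 (D − 33):
  D = 128 − 33 = 95
  H = 8
  W = 5 + 6·95 + 2·8 = 591
Option 3 (H + 27, D + 5):
  D = 128 + 5 = 133
  H = 8 + 27 = 35
  W = 5 + 6·133 + 2·35 = 873
Comparing — Option 1: W=953, Option 2: W=591, Option 3: W=873. Highest is 953 (Option 1).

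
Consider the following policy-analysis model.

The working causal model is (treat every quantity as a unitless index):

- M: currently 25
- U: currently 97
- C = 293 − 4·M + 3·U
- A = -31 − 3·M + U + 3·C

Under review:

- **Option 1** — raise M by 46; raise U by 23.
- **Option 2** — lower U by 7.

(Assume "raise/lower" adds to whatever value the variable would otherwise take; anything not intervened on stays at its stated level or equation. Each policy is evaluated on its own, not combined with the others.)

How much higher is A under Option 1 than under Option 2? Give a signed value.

Option 1 (M + 46, U + 23):
  M = 25 + 46 = 71
  U = 97 + 23 = 120
  C = 293 − 4·71 + 3·120 = 369
  A = -31 − 3·71 + 120 + 3·369 = 983
Option 2 (U − 7):
  M = 25
  U = 97 − 7 = 90
  C = 293 − 4·25 + 3·90 = 463
  A = -31 − 3·25 + 90 + 3·463 = 1373
A: 983 − 1373 = -390

-390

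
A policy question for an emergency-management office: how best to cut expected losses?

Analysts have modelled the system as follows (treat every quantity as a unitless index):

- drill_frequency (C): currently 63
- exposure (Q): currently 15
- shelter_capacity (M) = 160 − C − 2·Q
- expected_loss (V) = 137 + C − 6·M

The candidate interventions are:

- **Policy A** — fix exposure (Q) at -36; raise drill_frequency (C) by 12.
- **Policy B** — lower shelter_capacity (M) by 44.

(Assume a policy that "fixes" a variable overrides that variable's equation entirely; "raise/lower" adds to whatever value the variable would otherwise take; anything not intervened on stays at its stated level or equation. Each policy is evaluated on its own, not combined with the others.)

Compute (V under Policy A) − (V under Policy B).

-792

Policy A (Q := -36, C + 12):
  C = 63 + 12 = 75
  Q = -36
  M = 160 − 75 − 2·(-36) = 157
  V = 137 + 75 − 6·157 = -730
Policy B (M − 44):
  C = 63
  Q = 15
  M = 160 − 63 − 2·15 (−44 from intervention) = 23
  V = 137 + 63 − 6·23 = 62
V: -730 − 62 = -792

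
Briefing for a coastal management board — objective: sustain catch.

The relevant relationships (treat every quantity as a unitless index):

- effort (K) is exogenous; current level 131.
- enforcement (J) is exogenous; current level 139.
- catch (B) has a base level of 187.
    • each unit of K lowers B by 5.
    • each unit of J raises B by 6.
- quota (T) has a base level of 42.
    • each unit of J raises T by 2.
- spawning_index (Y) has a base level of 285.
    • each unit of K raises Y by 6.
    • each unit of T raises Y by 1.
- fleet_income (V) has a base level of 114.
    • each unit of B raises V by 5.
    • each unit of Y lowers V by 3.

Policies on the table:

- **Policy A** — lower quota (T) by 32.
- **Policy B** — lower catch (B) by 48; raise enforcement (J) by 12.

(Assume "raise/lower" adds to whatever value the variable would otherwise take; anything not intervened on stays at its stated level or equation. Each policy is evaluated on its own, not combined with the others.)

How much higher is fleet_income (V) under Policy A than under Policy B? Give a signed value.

48

Policy A (T − 32):
  K = 131
  J = 139
  B = 187 − 5·131 + 6·139 = 366
  T = 42 + 2·139 (−32 from intervention) = 288
  Y = 285 + 6·131 + 288 = 1359
  V = 114 + 5·366 − 3·1359 = -2133
Policy B (B − 48, J + 12):
  K = 131
  J = 139 + 12 = 151
  B = 187 − 5·131 + 6·151 (−48 from intervention) = 390
  T = 42 + 2·151 = 344
  Y = 285 + 6·131 + 344 = 1415
  V = 114 + 5·390 − 3·1415 = -2181
V: -2133 − (-2181) = 48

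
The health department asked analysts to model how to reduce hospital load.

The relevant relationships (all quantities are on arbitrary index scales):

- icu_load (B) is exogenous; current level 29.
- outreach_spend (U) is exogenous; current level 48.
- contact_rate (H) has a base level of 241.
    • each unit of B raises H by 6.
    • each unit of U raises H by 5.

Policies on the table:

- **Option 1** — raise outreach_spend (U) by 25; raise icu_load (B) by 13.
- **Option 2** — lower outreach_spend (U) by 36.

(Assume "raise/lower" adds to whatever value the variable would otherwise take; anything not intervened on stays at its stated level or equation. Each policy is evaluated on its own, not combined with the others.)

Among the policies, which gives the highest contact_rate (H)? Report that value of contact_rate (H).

Option 1 (U + 25, B + 13):
  B = 29 + 13 = 42
  U = 48 + 25 = 73
  H = 241 + 6·42 + 5·73 = 858
Option 2 (U − 36):
  B = 29
  U = 48 − 36 = 12
  H = 241 + 6·29 + 5·12 = 475
Comparing — Option 1: H=858, Option 2: H=475. Highest is 858 (Option 1).

858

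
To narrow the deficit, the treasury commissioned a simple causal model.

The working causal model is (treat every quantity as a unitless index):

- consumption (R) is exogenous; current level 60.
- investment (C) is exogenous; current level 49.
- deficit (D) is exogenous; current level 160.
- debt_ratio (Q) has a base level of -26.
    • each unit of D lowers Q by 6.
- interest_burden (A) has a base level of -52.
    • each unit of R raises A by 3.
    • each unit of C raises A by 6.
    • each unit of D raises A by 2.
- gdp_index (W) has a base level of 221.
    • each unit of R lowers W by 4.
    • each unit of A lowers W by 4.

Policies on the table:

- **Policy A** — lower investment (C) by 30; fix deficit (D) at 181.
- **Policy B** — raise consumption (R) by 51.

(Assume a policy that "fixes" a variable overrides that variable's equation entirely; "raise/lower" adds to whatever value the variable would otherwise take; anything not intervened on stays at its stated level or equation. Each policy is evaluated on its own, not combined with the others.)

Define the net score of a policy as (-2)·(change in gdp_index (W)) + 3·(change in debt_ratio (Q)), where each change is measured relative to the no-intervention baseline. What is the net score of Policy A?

Baseline:
  R = 60
  C = 49
  D = 160
  Q = -26 − 6·160 = -986
  A = -52 + 3·60 + 6·49 + 2·160 = 742
  W = 221 − 4·60 − 4·742 = -2987
Policy A (C − 30, D := 181):
  R = 60
  C = 49 − 30 = 19
  D = 181
  Q = -26 − 6·181 = -1112
  A = -52 + 3·60 + 6·19 + 2·181 = 604
  W = 221 − 4·60 − 4·604 = -2435
ΔW = -2435 − (-2987) = 552; ΔQ = -1112 − (-986) = -126
Score = (-2)·552 + 3·(-126) = -1482

-1482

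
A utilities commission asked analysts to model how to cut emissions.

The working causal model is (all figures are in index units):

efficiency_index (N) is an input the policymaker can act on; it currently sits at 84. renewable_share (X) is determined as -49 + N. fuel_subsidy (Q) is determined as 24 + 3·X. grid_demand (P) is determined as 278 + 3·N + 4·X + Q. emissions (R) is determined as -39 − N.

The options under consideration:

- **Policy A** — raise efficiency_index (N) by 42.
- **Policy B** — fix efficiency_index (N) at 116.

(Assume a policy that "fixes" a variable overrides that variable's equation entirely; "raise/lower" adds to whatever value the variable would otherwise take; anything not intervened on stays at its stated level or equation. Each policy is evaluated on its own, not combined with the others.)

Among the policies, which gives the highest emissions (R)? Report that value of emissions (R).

-155

Policy A (N + 42):
  N = 84 + 42 = 126
  R = -39 − 126 = -165
Policy B (N := 116):
  N = 116
  R = -39 − 116 = -155
Comparing — Policy A: R=-165, Policy B: R=-155. Highest is -155 (Policy B).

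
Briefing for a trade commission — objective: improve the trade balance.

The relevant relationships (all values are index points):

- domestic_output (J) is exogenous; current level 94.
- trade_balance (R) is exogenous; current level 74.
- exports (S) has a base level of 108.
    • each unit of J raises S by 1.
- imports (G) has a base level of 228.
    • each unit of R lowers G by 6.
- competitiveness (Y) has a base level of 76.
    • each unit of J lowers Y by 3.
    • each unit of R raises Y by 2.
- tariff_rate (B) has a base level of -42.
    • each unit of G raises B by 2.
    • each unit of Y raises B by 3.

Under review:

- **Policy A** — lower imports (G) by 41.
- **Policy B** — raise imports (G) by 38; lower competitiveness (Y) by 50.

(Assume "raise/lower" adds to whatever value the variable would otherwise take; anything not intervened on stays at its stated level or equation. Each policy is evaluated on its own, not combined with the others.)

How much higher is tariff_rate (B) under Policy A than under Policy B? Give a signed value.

Policy A (G − 41):
  J = 94
  R = 74
  G = 228 − 6·74 (−41 from intervention) = -257
  Y = 76 − 3·94 + 2·74 = -58
  B = -42 + 2·(-257) + 3·(-58) = -730
Policy B (G + 38, Y − 50):
  J = 94
  R = 74
  G = 228 − 6·74 (+38 from intervention) = -178
  Y = 76 − 3·94 + 2·74 (−50 from intervention) = -108
  B = -42 + 2·(-178) + 3·(-108) = -722
B: -730 − (-722) = -8

-8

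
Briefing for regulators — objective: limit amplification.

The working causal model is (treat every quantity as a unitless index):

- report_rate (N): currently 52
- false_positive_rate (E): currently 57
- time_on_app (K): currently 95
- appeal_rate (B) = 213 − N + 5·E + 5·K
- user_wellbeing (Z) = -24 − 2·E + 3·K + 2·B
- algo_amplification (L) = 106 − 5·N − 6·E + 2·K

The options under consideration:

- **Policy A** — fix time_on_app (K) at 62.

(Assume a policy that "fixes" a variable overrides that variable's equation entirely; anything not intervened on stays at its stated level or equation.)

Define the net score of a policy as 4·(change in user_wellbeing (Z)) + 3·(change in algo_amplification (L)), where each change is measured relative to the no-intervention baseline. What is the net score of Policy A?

Baseline:
  N = 52
  E = 57
  K = 95
  B = 213 − 52 + 5·57 + 5·95 = 921
  Z = -24 − 2·57 + 3·95 + 2·921 = 1989
  L = 106 − 5·52 − 6·57 + 2·95 = -306
Policy A (K := 62):
  N = 52
  E = 57
  K = 62
  B = 213 − 52 + 5·57 + 5·62 = 756
  Z = -24 − 2·57 + 3·62 + 2·756 = 1560
  L = 106 − 5·52 − 6·57 + 2·62 = -372
ΔZ = 1560 − 1989 = -429; ΔL = -372 − (-306) = -66
Score = 4·(-429) + 3·(-66) = -1914

-1914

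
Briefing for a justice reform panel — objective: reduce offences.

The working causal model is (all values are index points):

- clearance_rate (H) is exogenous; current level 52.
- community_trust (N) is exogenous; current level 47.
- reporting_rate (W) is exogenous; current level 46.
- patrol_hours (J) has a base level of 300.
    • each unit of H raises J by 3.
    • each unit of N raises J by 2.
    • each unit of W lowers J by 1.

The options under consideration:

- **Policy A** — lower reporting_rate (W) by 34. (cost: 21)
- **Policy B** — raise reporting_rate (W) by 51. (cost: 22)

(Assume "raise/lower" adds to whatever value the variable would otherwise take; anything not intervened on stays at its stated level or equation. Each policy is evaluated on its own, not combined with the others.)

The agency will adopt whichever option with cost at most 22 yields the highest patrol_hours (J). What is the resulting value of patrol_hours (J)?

538

Policy A (W − 34):
  H = 52
  N = 47
  W = 46 − 34 = 12
  J = 300 + 3·52 + 2·47 − 12 = 538
Policy B (W + 51):
  H = 52
  N = 47
  W = 46 + 51 = 97
  J = 300 + 3·52 + 2·47 − 97 = 453
Comparing — Policy A: J=538, Policy B: J=453. Highest is 538 (Policy A).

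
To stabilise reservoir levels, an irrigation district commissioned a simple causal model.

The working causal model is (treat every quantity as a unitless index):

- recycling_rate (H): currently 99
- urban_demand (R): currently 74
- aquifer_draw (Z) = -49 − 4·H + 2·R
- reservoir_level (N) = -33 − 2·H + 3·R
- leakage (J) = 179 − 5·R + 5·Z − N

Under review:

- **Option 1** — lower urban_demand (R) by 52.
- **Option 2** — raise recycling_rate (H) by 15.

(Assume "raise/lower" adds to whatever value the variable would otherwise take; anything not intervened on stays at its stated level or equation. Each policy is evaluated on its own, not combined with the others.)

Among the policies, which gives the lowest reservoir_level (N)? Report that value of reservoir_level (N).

-165

Option 1 (R − 52):
  H = 99
  R = 74 − 52 = 22
  N = -33 − 2·99 + 3·22 = -165
Option 2 (H + 15):
  H = 99 + 15 = 114
  R = 74
  N = -33 − 2·114 + 3·74 = -39
Comparing — Option 1: N=-165, Option 2: N=-39. Lowest is -165 (Option 1).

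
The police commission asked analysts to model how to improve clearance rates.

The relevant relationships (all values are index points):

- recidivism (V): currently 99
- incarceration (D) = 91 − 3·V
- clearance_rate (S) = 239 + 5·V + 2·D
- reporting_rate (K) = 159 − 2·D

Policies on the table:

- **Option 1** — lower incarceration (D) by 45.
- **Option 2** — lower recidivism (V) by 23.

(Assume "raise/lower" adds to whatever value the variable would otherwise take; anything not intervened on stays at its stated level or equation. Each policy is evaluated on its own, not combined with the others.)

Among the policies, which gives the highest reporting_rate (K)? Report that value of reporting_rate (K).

Option 1 (D − 45):
  V = 99
  D = 91 − 3·99 (−45 from intervention) = -251
  K = 159 − 2·(-251) = 661
Option 2 (V − 23):
  V = 99 − 23 = 76
  D = 91 − 3·76 = -137
  K = 159 − 2·(-137) = 433
Comparing — Option 1: K=661, Option 2: K=433. Highest is 661 (Option 1).

661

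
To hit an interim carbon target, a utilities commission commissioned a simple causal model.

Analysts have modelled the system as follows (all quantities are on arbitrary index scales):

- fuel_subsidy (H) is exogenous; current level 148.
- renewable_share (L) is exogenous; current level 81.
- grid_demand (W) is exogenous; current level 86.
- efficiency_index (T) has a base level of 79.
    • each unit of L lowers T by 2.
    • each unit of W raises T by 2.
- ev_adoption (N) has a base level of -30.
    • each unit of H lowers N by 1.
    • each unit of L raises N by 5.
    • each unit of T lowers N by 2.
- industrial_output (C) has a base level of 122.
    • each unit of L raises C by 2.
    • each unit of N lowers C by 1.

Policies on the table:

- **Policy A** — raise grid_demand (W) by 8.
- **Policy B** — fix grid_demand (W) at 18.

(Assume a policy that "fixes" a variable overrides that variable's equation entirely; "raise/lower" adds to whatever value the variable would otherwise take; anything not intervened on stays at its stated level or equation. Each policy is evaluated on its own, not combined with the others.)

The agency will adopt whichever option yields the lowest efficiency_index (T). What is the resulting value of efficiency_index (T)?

-47

Policy A (W + 8):
  L = 81
  W = 86 + 8 = 94
  T = 79 − 2·81 + 2·94 = 105
Policy B (W := 18):
  L = 81
  W = 18
  T = 79 − 2·81 + 2·18 = -47
Comparing — Policy A: T=105, Policy B: T=-47. Lowest is -47 (Policy B).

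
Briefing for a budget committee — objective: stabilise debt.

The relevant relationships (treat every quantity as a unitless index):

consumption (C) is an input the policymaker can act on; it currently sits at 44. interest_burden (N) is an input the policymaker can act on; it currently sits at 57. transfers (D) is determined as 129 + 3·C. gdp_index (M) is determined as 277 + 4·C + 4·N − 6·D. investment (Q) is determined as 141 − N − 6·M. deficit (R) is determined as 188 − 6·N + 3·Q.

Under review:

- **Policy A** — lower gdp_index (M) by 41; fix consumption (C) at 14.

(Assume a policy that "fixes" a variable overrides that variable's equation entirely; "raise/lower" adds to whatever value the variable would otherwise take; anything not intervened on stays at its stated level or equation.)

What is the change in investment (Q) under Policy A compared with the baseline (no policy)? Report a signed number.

-2274

Baseline:
  C = 44
  N = 57
  D = 129 + 3·44 = 261
  M = 277 + 4·44 + 4·57 − 6·261 = -885
  Q = 141 − 57 − 6·(-885) = 5394
Policy A (M − 41, C := 14):
  C = 14
  N = 57
  D = 129 + 3·14 = 171
  M = 277 + 4·14 + 4·57 − 6·171 (−41 from intervention) = -506
  Q = 141 − 57 − 6·(-506) = 3120
Change in Q: 3120 − 5394 = -2274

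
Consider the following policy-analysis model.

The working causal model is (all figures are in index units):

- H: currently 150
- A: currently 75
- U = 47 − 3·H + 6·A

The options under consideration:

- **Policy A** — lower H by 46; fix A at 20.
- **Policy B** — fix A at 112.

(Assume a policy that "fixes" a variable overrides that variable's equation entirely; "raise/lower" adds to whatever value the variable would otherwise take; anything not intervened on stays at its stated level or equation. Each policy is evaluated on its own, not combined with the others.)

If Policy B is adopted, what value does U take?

Policy B (A := 112):
  H = 150
  A = 112
  U = 47 − 3·150 + 6·112 = 269

269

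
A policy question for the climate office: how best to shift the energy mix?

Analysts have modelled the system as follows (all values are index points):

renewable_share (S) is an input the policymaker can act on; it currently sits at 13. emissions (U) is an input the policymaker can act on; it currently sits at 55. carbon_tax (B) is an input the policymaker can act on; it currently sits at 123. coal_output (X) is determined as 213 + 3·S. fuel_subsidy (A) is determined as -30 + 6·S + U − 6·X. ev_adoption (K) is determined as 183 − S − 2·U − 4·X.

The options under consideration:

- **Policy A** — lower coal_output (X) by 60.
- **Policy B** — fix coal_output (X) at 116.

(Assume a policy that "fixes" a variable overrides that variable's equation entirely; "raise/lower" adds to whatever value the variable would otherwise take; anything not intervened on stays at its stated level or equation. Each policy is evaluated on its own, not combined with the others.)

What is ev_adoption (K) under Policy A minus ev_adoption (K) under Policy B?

Policy A (X − 60):
  S = 13
  U = 55
  X = 213 + 3·13 (−60 from intervention) = 192
  K = 183 − 13 − 2·55 − 4·192 = -708
Policy B (X := 116):
  S = 13
  U = 55
  X = 116
  K = 183 − 13 − 2·55 − 4·116 = -404
K: -708 − (-404) = -304

-304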